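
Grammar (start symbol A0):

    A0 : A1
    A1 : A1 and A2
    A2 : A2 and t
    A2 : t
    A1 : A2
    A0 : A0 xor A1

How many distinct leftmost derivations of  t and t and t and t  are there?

8

Parse trees for t and t and t and t:
  [A0 [A1 [A1 [A2 t]] and [A2 [A2 [A2 t] and t] and t]]]
  [A0 [A1 [A1 [A1 [A2 t]] and [A2 t]] and [A2 [A2 t] and t]]]
  [A0 [A1 [A1 [A2 [A2 t] and t]] and [A2 [A2 t] and t]]]
  [A0 [A1 [A1 [A1 [A2 t]] and [A2 [A2 t] and t]] and [A2 t]]]
  [A0 [A1 [A1 [A1 [A1 [A2 t]] and [A2 t]] and [A2 t]] and [A2 t]]]
  [A0 [A1 [A1 [A1 [A2 [A2 t] and t]] and [A2 t]] and [A2 t]]]
  [A0 [A1 [A1 [A2 [A2 [A2 t] and t] and t]] and [A2 t]]]
  [A0 [A1 [A2 [A2 [A2 [A2 t] and t] and t] and t]]]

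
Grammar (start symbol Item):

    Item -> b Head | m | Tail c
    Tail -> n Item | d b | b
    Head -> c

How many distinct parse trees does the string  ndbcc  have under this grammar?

1

Parse trees for ndbcc:
  [Item [Tail n [Item [Tail d b] c]] c]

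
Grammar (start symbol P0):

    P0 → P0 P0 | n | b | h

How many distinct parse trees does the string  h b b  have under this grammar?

2

Parse trees for h b b:
  [P0 [P0 h] [P0 [P0 b] [P0 b]]]
  [P0 [P0 [P0 h] [P0 b]] [P0 b]]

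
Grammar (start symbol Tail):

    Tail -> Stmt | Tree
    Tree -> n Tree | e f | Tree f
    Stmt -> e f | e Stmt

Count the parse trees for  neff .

Parse trees for neff:
  [Tail [Tree n [Tree [Tree e f] f]]]
  [Tail [Tree [Tree n [Tree e f]] f]]

2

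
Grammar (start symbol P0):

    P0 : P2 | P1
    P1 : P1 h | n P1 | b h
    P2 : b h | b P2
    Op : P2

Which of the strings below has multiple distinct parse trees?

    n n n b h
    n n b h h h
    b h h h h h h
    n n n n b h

n n n b h: 1 tree
n n b h h h: 6 trees
b h h h h h h: 1 tree
n n n n b h: 1 tree

n n b h h h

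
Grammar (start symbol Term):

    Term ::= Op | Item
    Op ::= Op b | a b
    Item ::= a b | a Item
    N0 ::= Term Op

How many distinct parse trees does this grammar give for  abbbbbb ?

1

Parse trees for abbbbbb:
  [Term [Op [Op [Op [Op [Op [Op a b] b] b] b] b] b]]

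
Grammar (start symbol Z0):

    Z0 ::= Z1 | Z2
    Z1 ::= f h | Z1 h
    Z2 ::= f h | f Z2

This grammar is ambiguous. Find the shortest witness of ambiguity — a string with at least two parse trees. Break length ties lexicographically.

length 2: f h has 2 parse trees

Two derivations of f h:
  Z0 ⇒ Z1 ⇒ f h
  Z0 ⇒ Z2 ⇒ f h

f h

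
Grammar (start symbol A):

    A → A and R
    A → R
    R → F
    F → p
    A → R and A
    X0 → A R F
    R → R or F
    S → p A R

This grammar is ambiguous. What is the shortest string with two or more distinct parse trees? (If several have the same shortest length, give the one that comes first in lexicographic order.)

length 1: no string has ≥2 trees
length 3: p and p has 2 parse trees

Two derivations of p and p:
  A ⇒ A and R ⇒ R and R ⇒ F and R ⇒ p and R ⇒ p and F ⇒ p and p
  A ⇒ R and A ⇒ F and A ⇒ p and A ⇒ p and R ⇒ p and F ⇒ p and p

p and p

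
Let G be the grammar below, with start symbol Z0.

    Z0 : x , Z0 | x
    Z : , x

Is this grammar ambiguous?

(Z is unreachable from Z0, so its rules don't affect L(Z0).) Right-recursive list with a separator: after each atom, whether the separator follows determines the rule. One parse per string.

Unambiguous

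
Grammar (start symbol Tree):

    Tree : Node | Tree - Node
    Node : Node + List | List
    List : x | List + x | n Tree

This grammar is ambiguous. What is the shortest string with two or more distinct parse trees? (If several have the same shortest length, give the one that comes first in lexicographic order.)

length 1: no string has ≥2 trees
length 2: no string has ≥2 trees
length 3: x + x has 2 parse trees

Two derivations of x + x:
  Tree ⇒ Node ⇒ Node + List ⇒ List + List ⇒ x + List ⇒ x + x
  Tree ⇒ Node ⇒ List ⇒ List + x ⇒ x + x

x + x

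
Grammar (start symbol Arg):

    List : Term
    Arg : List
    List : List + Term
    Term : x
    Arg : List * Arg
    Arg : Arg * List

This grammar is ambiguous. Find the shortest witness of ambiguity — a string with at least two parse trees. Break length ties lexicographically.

x * x

length 1: no string has ≥2 trees
length 3: x * x has 2 parse trees

Two derivations of x * x:
  Arg ⇒ List * Arg ⇒ Term * Arg ⇒ x * Arg ⇒ x * List ⇒ x * Term ⇒ x * x
  Arg ⇒ Arg * List ⇒ List * List ⇒ Term * List ⇒ x * List ⇒ x * Term ⇒ x * x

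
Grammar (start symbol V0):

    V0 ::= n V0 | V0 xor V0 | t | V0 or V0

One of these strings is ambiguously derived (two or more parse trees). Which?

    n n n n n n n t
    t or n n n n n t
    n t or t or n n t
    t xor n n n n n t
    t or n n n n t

n n n n n n n t: 1 tree
t or n n n n n t: 1 tree
n t or t or n n t: 5 trees
t xor n n n n n t: 1 tree
t or n n n n t: 1 tree

n t or t or n n t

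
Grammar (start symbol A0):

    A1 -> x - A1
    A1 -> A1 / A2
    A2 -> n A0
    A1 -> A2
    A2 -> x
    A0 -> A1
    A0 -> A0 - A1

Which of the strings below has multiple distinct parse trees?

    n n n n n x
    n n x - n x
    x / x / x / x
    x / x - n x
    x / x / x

n n x - n x

n n n n n x: 1 tree
n n x - n x: 4 trees
x / x / x / x: 1 tree
x / x - n x: 1 tree
x / x / x: 1 tree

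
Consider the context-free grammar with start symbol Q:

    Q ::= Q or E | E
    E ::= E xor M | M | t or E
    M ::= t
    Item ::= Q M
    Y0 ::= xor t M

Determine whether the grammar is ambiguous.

Witness: t or t

Derivation 1: Q ⇒ Q or E ⇒ E or E ⇒ M or E ⇒ t or E ⇒ t or M ⇒ t or t
Derivation 2: Q ⇒ E ⇒ t or E ⇒ t or M ⇒ t or t

Two distinct leftmost derivations for the same string.

Ambiguous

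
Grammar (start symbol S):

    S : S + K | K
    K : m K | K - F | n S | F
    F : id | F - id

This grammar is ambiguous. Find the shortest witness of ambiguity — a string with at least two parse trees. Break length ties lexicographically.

length 1: no string has ≥2 trees
length 2: no string has ≥2 trees
length 3: id - id has 2 parse trees

Two derivations of id - id:
  S ⇒ K ⇒ K - F ⇒ F - F ⇒ id - F ⇒ id - id
  S ⇒ K ⇒ F ⇒ F - id ⇒ id - id

id - id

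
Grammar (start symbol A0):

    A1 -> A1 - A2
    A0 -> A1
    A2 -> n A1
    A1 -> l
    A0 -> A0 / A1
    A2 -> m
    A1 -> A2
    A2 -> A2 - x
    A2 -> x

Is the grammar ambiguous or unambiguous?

Witness: m - x

Derivation 1: A0 ⇒ A1 ⇒ A1 - A2 ⇒ A2 - A2 ⇒ m - A2 ⇒ m - x
Derivation 2: A0 ⇒ A1 ⇒ A2 ⇒ A2 - x ⇒ m - x

Two distinct leftmost derivations for the same string.

Ambiguous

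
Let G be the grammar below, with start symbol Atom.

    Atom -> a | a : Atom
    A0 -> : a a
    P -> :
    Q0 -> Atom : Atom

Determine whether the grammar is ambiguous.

Only Atom is reachable from Atom; ignoring the rest: Right-recursive list with a separator: after each atom, whether the separator follows determines the rule. One parse per string.

Unambiguous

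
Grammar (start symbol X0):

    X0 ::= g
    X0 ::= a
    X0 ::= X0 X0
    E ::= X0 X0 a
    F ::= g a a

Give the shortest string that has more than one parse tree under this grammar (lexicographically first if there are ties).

a a a

length 1: no string has ≥2 trees
length 2: no string has ≥2 trees
length 3: a a a has 2 parse trees

Two derivations of a a a:
  X0 ⇒ X0 X0 ⇒ a X0 ⇒ a X0 X0 ⇒ a a X0 ⇒ a a a
  X0 ⇒ X0 X0 ⇒ X0 X0 X0 ⇒ a X0 X0 ⇒ a a X0 ⇒ a a a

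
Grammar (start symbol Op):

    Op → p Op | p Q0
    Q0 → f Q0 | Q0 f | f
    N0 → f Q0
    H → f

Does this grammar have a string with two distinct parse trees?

Witness: p f f

Derivation 1: Op ⇒ p Q0 ⇒ p f Q0 ⇒ p f f
Derivation 2: Op ⇒ p Q0 ⇒ p Q0 f ⇒ p f f

Two distinct leftmost derivations for the same string.

Ambiguous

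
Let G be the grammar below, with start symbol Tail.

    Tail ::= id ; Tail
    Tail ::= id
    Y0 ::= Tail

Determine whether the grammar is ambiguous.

(Y0 is unreachable from Tail, so its rules don't affect L(Tail).) The reachable grammar is A → atom sep A | atom. Each atom is followed by either the separator (recurse) or end-of-string (stop) — no choice point.

Unambiguous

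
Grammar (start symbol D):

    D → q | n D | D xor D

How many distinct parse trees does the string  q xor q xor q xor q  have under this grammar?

5

Parse trees for q xor q xor q xor q:
  [D [D q] xor [D [D q] xor [D [D q] xor [D q]]]]
  [D [D q] xor [D [D [D q] xor [D q]] xor [D q]]]
  [D [D [D q] xor [D q]] xor [D [D q] xor [D q]]]
  [D [D [D q] xor [D [D q] xor [D q]]] xor [D q]]
  [D [D [D [D q] xor [D q]] xor [D q]] xor [D q]]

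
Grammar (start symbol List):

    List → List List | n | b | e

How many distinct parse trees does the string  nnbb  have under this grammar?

Parse trees for nnbb:
  [List [List n] [List [List n] [List [List b] [List b]]]]
  [List [List n] [List [List [List n] [List b]] [List b]]]
  [List [List [List n] [List n]] [List [List b] [List b]]]
  [List [List [List n] [List [List n] [List b]]] [List b]]
  [List [List [List [List n] [List n]] [List b]] [List b]]

5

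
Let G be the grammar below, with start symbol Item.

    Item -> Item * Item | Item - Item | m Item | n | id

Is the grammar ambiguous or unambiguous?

Witness: m id * id

Derivation 1: Item ⇒ Item * Item ⇒ m Item * Item ⇒ m id * Item ⇒ m id * id
Derivation 2: Item ⇒ m Item ⇒ m Item * Item ⇒ m id * Item ⇒ m id * id

Two distinct leftmost derivations for the same string.

Ambiguous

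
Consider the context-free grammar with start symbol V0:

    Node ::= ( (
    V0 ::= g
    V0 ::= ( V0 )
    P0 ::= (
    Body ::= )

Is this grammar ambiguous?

Only V0 is reachable from V0; ignoring the rest: Each string is a nest of matched brackets around a single atom. An opening bracket forces the recursive rule; an atom forces the base rule.

Unambiguous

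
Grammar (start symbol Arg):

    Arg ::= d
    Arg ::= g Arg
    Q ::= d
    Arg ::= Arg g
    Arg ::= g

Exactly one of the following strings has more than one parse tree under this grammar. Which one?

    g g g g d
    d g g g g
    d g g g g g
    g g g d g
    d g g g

g g g g d: 1 tree
d g g g g: 1 tree
d g g g g g: 1 tree
g g g d g: 4 trees
d g g g: 1 tree

g g g d g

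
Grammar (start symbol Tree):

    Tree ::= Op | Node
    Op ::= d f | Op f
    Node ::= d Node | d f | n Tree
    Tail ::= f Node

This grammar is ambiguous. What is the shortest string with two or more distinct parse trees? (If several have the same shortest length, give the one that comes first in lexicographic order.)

d f

length 2: d f has 2 parse trees

Two derivations of d f:
  Tree ⇒ Op ⇒ d f
  Tree ⇒ Node ⇒ d f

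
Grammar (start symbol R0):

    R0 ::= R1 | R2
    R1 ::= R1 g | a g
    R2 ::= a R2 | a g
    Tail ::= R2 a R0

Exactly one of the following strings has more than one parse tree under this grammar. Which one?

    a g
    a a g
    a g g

a g

a g: 2 trees
a a g: 1 tree
a g g: 1 tree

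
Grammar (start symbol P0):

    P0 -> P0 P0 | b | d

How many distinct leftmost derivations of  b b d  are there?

2

Parse trees for b b d:
  [P0 [P0 b] [P0 [P0 b] [P0 d]]]
  [P0 [P0 [P0 b] [P0 b]] [P0 d]]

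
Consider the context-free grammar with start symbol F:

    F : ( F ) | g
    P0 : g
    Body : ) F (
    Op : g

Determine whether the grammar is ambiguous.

Unambiguous

(P0, Body, Op are unreachable from F, so their rules don't affect L(F).) Each string is a nest of matched brackets around a single atom. An opening bracket forces the recursive rule; an atom forces the base rule.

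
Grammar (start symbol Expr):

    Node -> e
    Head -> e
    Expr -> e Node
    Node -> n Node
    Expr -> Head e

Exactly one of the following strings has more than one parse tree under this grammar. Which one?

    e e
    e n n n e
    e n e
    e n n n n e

e e

e e: 2 trees
e n n n e: 1 tree
e n e: 1 tree
e n n n n e: 1 tree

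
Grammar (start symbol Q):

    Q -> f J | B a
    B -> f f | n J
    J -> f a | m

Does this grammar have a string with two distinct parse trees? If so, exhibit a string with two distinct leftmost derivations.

Witness: f f a

Derivation 1: Q ⇒ f J ⇒ f f a
Derivation 2: Q ⇒ B a ⇒ f f a

Two distinct leftmost derivations for the same string.

Ambiguous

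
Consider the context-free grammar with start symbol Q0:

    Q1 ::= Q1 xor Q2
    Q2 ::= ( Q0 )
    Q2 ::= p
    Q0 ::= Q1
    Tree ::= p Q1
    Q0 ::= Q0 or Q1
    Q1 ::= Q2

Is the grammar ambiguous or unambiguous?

(Tree is unreachable from Q0, so its rules don't affect L(Q0).) The grammar is stratified — Q0 handles 'or' (left-recursive), Q1 handles 'xor', Q2 atoms. Each operator has a fixed associativity and precedence level, so every string has one parse.

Unambiguous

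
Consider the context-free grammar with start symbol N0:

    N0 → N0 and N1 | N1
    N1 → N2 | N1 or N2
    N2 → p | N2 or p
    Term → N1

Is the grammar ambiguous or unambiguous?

Ambiguous

Witness: p or p

Derivation 1: N0 ⇒ N1 ⇒ N2 ⇒ N2 or p ⇒ p or p
Derivation 2: N0 ⇒ N1 ⇒ N1 or N2 ⇒ N2 or N2 ⇒ p or N2 ⇒ p or p

Two distinct leftmost derivations for the same string.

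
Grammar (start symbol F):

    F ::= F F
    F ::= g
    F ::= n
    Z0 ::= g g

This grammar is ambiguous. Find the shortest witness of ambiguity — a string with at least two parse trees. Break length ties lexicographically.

length 1: no string has ≥2 trees
length 2: no string has ≥2 trees
length 3: g g g has 2 parse trees

Two derivations of g g g:
  F ⇒ F F ⇒ F F F ⇒ g F F ⇒ g g F ⇒ g g g
  F ⇒ F F ⇒ g F ⇒ g F F ⇒ g g F ⇒ g g g

g g g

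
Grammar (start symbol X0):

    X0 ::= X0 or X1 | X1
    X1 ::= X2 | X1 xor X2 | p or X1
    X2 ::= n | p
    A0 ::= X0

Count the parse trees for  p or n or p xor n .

2

Parse trees for p or n or p xor n:
  [X0 [X0 [X0 [X1 [X2 p]]] or [X1 [X2 n]]] or [X1 [X1 [X2 p]] xor [X2 n]]]
  [X0 [X0 [X1 p or [X1 [X2 n]]]] or [X1 [X1 [X2 p]] xor [X2 n]]]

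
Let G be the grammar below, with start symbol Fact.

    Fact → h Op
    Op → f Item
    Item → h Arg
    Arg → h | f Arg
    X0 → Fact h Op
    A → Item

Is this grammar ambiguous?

Only Fact, Op, Item, Arg are reachable from Fact; ignoring the rest: Each reachable nonterminal has at most one production per leading terminal, and all productions are right-linear; the derivation is determined token-by-token.

Unambiguous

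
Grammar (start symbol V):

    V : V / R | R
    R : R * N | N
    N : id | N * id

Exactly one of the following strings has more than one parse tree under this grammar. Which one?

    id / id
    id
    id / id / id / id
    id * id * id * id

id * id * id * id

id / id: 1 tree
id: 1 tree
id / id / id / id: 1 tree
id * id * id * id: 8 trees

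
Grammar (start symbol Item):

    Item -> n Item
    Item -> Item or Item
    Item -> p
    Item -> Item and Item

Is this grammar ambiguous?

Witness: n p and p

Derivation 1: Item ⇒ n Item ⇒ n Item and Item ⇒ n p and Item ⇒ n p and p
Derivation 2: Item ⇒ Item and Item ⇒ n Item and Item ⇒ n p and Item ⇒ n p and p

Two distinct leftmost derivations for the same string.

Ambiguous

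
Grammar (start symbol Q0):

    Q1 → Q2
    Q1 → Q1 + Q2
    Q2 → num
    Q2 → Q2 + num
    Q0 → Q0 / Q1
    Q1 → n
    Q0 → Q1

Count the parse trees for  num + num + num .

Parse trees for num + num + num:
  [Q0 [Q1 [Q2 [Q2 [Q2 num] + num] + num]]]
  [Q0 [Q1 [Q1 [Q2 num]] + [Q2 [Q2 num] + num]]]
  [Q0 [Q1 [Q1 [Q2 [Q2 num] + num]] + [Q2 num]]]
  [Q0 [Q1 [Q1 [Q1 [Q2 num]] + [Q2 num]] + [Q2 num]]]

4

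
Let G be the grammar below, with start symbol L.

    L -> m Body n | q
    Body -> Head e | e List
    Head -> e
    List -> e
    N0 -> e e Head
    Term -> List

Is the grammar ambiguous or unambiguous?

Witness: m e e n

Derivation 1: L ⇒ m Body n ⇒ m Head e n ⇒ m e e n
Derivation 2: L ⇒ m Body n ⇒ m e List n ⇒ m e e n

Two distinct leftmost derivations for the same string.

Ambiguous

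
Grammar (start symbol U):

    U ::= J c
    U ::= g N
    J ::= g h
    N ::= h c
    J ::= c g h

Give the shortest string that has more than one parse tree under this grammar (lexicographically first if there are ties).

length 3: g h c has 2 parse trees

Two derivations of g h c:
  U ⇒ J c ⇒ g h c
  U ⇒ g N ⇒ g h c

g h c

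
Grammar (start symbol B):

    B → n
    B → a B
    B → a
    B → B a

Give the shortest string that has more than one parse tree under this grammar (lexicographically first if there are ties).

a a

length 1: no string has ≥2 trees
length 2: a a has 2 parse trees

Two derivations of a a:
  B ⇒ a B ⇒ a a
  B ⇒ B a ⇒ a a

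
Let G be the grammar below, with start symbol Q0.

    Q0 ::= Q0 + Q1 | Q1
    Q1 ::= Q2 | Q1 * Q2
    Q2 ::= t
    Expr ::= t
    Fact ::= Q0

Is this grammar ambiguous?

(Expr, Fact are unreachable from Q0, so their rules don't affect L(Q0).) This is a standard precedence ladder (Q0 over Q1 over Q2), with each level left-recursive on its own operator ('+' at Q0, '*' at Q1). That structure is LR(1), hence unambiguous.

Unambiguous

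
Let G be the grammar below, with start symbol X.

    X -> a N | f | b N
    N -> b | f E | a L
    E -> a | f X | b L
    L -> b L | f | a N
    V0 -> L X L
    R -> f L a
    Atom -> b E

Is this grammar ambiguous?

Only X, N, E, L are reachable from X; ignoring the rest: The reachable rules are right-linear with at most one rule per (nonterminal, next-terminal) pair. Each input token forces the next rule, so parsing is deterministic.

Unambiguous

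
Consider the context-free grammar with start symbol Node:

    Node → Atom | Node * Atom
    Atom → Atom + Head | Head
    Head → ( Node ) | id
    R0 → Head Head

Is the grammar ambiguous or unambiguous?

(R0 is unreachable from Node, so its rules don't affect L(Node).) This is a standard precedence ladder (Node over Atom over Head), with each level left-recursive on its own operator ('*' at Node, '+' at Atom). That structure is LR(1), hence unambiguous.

Unambiguous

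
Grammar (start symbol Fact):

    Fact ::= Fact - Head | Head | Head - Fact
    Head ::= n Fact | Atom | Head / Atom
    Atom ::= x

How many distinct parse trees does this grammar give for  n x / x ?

2

Parse trees for n x / x:
  [Fact [Head n [Fact [Head [Head [Atom x]] / [Atom x]]]]]
  [Fact [Head [Head n [Fact [Head [Atom x]]]] / [Atom x]]]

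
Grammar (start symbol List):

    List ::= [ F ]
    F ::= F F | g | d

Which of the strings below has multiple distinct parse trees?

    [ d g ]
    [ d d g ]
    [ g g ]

[ d d g ]

[ d g ]: 1 tree
[ d d g ]: 2 trees
[ g g ]: 1 tree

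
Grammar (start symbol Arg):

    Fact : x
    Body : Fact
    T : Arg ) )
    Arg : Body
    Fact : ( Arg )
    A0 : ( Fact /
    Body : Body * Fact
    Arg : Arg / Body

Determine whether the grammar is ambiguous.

(T, A0 are unreachable from Arg, so their rules don't affect L(Arg).) Arg → Arg / Body | Body  ;  Body → Body * Fact | Fact  — a left-associative chain with Fact at the bottom. Each string factors uniquely by precedence.

Unambiguous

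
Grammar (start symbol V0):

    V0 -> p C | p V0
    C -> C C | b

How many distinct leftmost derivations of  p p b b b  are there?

2

Parse trees for p p b b b:
  [V0 p [V0 p [C [C b] [C [C b] [C b]]]]]
  [V0 p [V0 p [C [C [C b] [C b]] [C b]]]]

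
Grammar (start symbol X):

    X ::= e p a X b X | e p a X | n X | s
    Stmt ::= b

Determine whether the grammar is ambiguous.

Ambiguous

Witness: e p a e p a s b s

Derivation 1: X ⇒ e p a X b X ⇒ e p a e p a X b X ⇒ e p a e p a s b X ⇒ e p a e p a s b s
Derivation 2: X ⇒ e p a X ⇒ e p a e p a X b X ⇒ e p a e p a s b X ⇒ e p a e p a s b s

Two distinct leftmost derivations for the same string.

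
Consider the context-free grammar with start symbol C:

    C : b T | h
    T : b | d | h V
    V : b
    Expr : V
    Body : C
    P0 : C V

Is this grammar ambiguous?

Only C, T, V are reachable from C; ignoring the rest: The reachable rules are right-linear with at most one rule per (nonterminal, next-terminal) pair. Each input token forces the next rule, so parsing is deterministic.

Unambiguous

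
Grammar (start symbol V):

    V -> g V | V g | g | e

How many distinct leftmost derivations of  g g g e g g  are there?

Parse trees for g g g e g g (showing first 6 of 10):
  [V g [V g [V g [V [V [V e] g] g]]]]
  [V g [V g [V [V g [V [V e] g]] g]]]
  [V g [V g [V [V [V g [V e]] g] g]]]
  [V g [V [V g [V g [V [V e] g]]] g]]
  [V g [V [V g [V [V g [V e]] g]] g]]
  [V g [V [V [V g [V g [V e]]] g] g]]

10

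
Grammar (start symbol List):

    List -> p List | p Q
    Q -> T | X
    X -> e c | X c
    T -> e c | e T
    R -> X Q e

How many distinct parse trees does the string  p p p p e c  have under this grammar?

Parse trees for p p p p e c:
  [List p [List p [List p [List p [Q [T e c]]]]]]
  [List p [List p [List p [List p [Q [X e c]]]]]]

2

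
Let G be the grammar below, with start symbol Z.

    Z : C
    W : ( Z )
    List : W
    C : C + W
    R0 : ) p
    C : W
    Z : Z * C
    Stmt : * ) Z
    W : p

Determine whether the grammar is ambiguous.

Unambiguous

(List, Stmt, R0 are unreachable from Z, so their rules don't affect L(Z).) The grammar is stratified — Z handles '*' (left-recursive), C handles '+', W atoms. Each operator has a fixed associativity and precedence level, so every string has one parse.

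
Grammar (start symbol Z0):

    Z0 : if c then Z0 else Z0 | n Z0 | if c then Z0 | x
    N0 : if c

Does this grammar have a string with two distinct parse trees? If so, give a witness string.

Witness: if c then if c then x else x

Derivation 1: Z0 ⇒ if c then Z0 else Z0 ⇒ if c then if c then Z0 else Z0 ⇒ if c then if c then x else Z0 ⇒ if c then if c then x else x
Derivation 2: Z0 ⇒ if c then Z0 ⇒ if c then if c then Z0 else Z0 ⇒ if c then if c then x else Z0 ⇒ if c then if c then x else x

Two distinct leftmost derivations for the same string.

Ambiguous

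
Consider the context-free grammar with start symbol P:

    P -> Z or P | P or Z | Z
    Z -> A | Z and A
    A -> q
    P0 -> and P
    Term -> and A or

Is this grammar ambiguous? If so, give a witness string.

Ambiguous

Witness: q or q

Derivation 1: P ⇒ Z or P ⇒ A or P ⇒ q or P ⇒ q or Z ⇒ q or A ⇒ q or q
Derivation 2: P ⇒ P or Z ⇒ Z or Z ⇒ A or Z ⇒ q or Z ⇒ q or A ⇒ q or q

Two distinct leftmost derivations for the same string.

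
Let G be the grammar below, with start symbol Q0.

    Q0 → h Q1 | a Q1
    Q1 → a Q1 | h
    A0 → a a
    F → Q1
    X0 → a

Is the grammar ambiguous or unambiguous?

Unambiguous

Only Q0, Q1 are reachable from Q0; ignoring the rest: Each reachable nonterminal has at most one production per leading terminal, and all productions are right-linear; the derivation is determined token-by-token.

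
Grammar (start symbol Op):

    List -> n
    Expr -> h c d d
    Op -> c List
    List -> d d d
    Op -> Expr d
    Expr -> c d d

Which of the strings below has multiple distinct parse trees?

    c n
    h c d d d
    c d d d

c d d d

c n: 1 tree
h c d d d: 1 tree
c d d d: 2 trees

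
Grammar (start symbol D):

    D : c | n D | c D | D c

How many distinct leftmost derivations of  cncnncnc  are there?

Parse trees for cncnncnc:
  [D c [D n [D c [D n [D n [D c [D n [D c]]]]]]]]

1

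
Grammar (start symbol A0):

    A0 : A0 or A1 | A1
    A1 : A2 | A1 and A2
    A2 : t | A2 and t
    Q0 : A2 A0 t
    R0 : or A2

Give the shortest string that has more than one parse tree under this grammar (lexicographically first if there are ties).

t and t

length 1: no string has ≥2 trees
length 3: t and t has 2 parse trees

Two derivations of t and t:
  A0 ⇒ A1 ⇒ A2 ⇒ A2 and t ⇒ t and t
  A0 ⇒ A1 ⇒ A1 and A2 ⇒ A2 and A2 ⇒ t and A2 ⇒ t and t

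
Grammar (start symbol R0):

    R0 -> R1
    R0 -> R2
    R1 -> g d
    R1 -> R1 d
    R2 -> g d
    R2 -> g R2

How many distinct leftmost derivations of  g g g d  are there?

1

Parse trees for g g g d:
  [R0 [R2 g [R2 g [R2 g d]]]]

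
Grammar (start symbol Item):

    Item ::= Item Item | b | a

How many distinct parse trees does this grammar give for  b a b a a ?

14

Parse trees for b a b a a (showing first 6 of 14):
  [Item [Item b] [Item [Item a] [Item [Item b] [Item [Item a] [Item a]]]]]
  [Item [Item b] [Item [Item a] [Item [Item [Item b] [Item a]] [Item a]]]]
  [Item [Item b] [Item [Item [Item a] [Item b]] [Item [Item a] [Item a]]]]
  [Item [Item b] [Item [Item [Item a] [Item [Item b] [Item a]]] [Item a]]]
  [Item [Item b] [Item [Item [Item [Item a] [Item b]] [Item a]] [Item a]]]
  [Item [Item [Item b] [Item a]] [Item [Item b] [Item [Item a] [Item a]]]]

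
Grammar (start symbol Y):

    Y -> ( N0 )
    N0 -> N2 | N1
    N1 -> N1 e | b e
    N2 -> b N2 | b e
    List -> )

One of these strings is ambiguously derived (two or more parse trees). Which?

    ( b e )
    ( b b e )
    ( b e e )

( b e )

( b e ): 2 trees
( b b e ): 1 tree
( b e e ): 1 tree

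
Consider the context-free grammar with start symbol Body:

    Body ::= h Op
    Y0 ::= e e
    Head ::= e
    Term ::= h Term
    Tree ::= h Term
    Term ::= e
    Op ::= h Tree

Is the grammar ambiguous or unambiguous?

Only Body, Op, Tree, Term are reachable from Body; ignoring the rest: Each reachable nonterminal has at most one production per leading terminal, and all productions are right-linear; the derivation is determined token-by-token.

Unambiguous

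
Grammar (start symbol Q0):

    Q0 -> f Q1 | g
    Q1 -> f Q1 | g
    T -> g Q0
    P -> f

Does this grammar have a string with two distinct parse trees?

Unambiguous

Only Q0, Q1 are reachable from Q0; ignoring the rest: Each reachable nonterminal has at most one production per leading terminal, and all productions are right-linear; the derivation is determined token-by-token.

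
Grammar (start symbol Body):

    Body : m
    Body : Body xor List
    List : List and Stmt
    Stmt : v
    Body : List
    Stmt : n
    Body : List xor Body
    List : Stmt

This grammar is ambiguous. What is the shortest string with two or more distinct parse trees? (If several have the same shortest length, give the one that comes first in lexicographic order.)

n xor n

length 1: no string has ≥2 trees
length 3: n xor n has 2 parse trees

Two derivations of n xor n:
  Body ⇒ Body xor List ⇒ List xor List ⇒ Stmt xor List ⇒ n xor List ⇒ n xor Stmt ⇒ n xor n
  Body ⇒ List xor Body ⇒ Stmt xor Body ⇒ n xor Body ⇒ n xor List ⇒ n xor Stmt ⇒ n xor n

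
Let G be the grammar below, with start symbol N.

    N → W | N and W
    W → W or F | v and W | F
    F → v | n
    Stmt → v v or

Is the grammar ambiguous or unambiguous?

Witness: v and n

Derivation 1: N ⇒ W ⇒ v and W ⇒ v and F ⇒ v and n
Derivation 2: N ⇒ N and W ⇒ W and W ⇒ F and W ⇒ v and W ⇒ v and F ⇒ v and n

Two distinct leftmost derivations for the same string.

Ambiguous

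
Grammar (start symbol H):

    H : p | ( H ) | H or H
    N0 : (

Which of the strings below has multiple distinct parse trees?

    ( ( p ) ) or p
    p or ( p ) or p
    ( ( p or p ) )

p or ( p ) or p

( ( p ) ) or p: 1 tree
p or ( p ) or p: 2 trees
( ( p or p ) ): 1 tree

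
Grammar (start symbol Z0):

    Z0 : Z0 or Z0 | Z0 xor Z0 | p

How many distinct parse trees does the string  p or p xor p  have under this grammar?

Parse trees for p or p xor p:
  [Z0 [Z0 p] or [Z0 [Z0 p] xor [Z0 p]]]
  [Z0 [Z0 [Z0 p] or [Z0 p]] xor [Z0 p]]

2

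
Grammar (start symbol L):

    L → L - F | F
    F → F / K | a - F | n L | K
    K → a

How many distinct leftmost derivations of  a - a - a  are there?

Parse trees for a - a - a:
  [L [L [F [K a]]] - [F a - [F [K a]]]]
  [L [L [L [F [K a]]] - [F [K a]]] - [F [K a]]]
  [L [L [F a - [F [K a]]]] - [F [K a]]]
  [L [F a - [F a - [F [K a]]]]]

4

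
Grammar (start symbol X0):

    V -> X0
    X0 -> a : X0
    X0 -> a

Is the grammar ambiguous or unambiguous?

Only X0 is reachable from X0; ignoring the rest: The reachable grammar is A → atom sep A | atom. Each atom is followed by either the separator (recurse) or end-of-string (stop) — no choice point.

Unambiguous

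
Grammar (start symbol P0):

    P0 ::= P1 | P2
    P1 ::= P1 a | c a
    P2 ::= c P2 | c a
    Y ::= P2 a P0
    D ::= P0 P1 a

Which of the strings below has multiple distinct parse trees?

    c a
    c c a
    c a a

c a

c a: 2 trees
c c a: 1 tree
c a a: 1 tree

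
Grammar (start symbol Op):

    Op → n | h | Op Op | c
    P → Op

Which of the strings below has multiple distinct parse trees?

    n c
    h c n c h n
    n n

h c n c h n

n c: 1 tree
h c n c h n: 42 trees
n n: 1 tree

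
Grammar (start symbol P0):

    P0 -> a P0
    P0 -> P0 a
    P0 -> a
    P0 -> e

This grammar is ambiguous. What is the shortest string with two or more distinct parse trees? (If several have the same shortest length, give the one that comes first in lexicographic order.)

a a

length 1: no string has ≥2 trees
length 2: a a has 2 parse trees

Two derivations of a a:
  P0 ⇒ a P0 ⇒ a a
  P0 ⇒ P0 a ⇒ a a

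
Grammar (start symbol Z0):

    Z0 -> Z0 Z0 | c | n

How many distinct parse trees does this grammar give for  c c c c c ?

14

Parse trees for c c c c c (showing first 6 of 14):
  [Z0 [Z0 c] [Z0 [Z0 c] [Z0 [Z0 c] [Z0 [Z0 c] [Z0 c]]]]]
  [Z0 [Z0 c] [Z0 [Z0 c] [Z0 [Z0 [Z0 c] [Z0 c]] [Z0 c]]]]
  [Z0 [Z0 c] [Z0 [Z0 [Z0 c] [Z0 c]] [Z0 [Z0 c] [Z0 c]]]]
  [Z0 [Z0 c] [Z0 [Z0 [Z0 c] [Z0 [Z0 c] [Z0 c]]] [Z0 c]]]
  [Z0 [Z0 c] [Z0 [Z0 [Z0 [Z0 c] [Z0 c]] [Z0 c]] [Z0 c]]]
  [Z0 [Z0 [Z0 c] [Z0 c]] [Z0 [Z0 c] [Z0 [Z0 c] [Z0 c]]]]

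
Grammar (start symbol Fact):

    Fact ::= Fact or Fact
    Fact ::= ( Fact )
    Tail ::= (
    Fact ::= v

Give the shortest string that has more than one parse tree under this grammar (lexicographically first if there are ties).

length 1: no string has ≥2 trees
length 3: no string has ≥2 trees
length 5: v or v or v has 2 parse trees

Two derivations of v or v or v:
  Fact ⇒ Fact or Fact ⇒ Fact or Fact or Fact ⇒ v or Fact or Fact ⇒ v or v or Fact ⇒ v or v or v
  Fact ⇒ Fact or Fact ⇒ v or Fact ⇒ v or Fact or Fact ⇒ v or v or Fact ⇒ v or v or v

v or v or v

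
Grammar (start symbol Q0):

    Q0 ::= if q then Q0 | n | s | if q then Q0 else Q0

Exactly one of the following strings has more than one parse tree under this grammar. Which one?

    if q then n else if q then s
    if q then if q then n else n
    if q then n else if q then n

if q then if q then n else n

if q then n else if q then s: 1 tree
if q then if q then n else n: 2 trees
if q then n else if q then n: 1 tree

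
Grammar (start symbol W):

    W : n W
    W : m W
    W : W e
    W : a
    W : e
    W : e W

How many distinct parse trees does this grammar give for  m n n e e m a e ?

Parse trees for m n n e e m a e:
  [W m [W n [W n [W [W e [W e [W m [W a]]]] e]]]]
  [W m [W n [W n [W e [W [W e [W m [W a]]] e]]]]]
  [W m [W n [W n [W e [W e [W m [W [W a] e]]]]]]]
  [W m [W n [W n [W e [W e [W [W m [W a]] e]]]]]]
  [W m [W n [W [W n [W e [W e [W m [W a]]]]] e]]]
  [W m [W [W n [W n [W e [W e [W m [W a]]]]]] e]]
  [W [W m [W n [W n [W e [W e [W m [W a]]]]]]] e]

7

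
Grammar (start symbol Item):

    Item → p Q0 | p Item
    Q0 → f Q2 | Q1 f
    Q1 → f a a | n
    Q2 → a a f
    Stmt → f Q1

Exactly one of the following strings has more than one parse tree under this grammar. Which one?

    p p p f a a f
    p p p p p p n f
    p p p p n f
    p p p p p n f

p p p f a a f: 2 trees
p p p p p p n f: 1 tree
p p p p n f: 1 tree
p p p p p n f: 1 tree

p p p f a a f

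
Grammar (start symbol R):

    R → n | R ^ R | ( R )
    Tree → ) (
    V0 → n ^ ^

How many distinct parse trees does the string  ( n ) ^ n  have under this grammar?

Parse trees for ( n ) ^ n:
  [R [R ( [R n] )] ^ [R n]]

1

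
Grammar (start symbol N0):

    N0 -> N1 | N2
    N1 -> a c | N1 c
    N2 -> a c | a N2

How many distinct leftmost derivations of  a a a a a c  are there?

Parse trees for a a a a a c:
  [N0 [N2 a [N2 a [N2 a [N2 a [N2 a c]]]]]]

1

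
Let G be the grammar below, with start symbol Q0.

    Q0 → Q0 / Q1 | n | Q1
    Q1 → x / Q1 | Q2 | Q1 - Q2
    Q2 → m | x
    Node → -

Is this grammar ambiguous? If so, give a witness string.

Ambiguous

Witness: x / m

Derivation 1: Q0 ⇒ Q0 / Q1 ⇒ Q1 / Q1 ⇒ Q2 / Q1 ⇒ x / Q1 ⇒ x / Q2 ⇒ x / m
Derivation 2: Q0 ⇒ Q1 ⇒ x / Q1 ⇒ x / Q2 ⇒ x / m

Two distinct leftmost derivations for the same string.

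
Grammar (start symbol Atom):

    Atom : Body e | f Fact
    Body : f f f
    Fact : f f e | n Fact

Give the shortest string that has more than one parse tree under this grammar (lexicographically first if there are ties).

f f f e

length 4: f f f e has 2 parse trees

Two derivations of f f f e:
  Atom ⇒ Body e ⇒ f f f e
  Atom ⇒ f Fact ⇒ f f f e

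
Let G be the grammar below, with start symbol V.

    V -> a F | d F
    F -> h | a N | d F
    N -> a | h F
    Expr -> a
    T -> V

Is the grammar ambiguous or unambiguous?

Unambiguous

Only V, F, N are reachable from V; ignoring the rest: Each reachable nonterminal has at most one production per leading terminal, and all productions are right-linear; the derivation is determined token-by-token.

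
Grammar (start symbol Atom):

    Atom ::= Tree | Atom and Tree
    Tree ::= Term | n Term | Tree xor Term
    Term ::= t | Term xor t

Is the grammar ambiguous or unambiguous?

Ambiguous

Witness: t xor t

Derivation 1: Atom ⇒ Tree ⇒ Term ⇒ Term xor t ⇒ t xor t
Derivation 2: Atom ⇒ Tree ⇒ Tree xor Term ⇒ Term xor Term ⇒ t xor Term ⇒ t xor t

Two distinct leftmost derivations for the same string.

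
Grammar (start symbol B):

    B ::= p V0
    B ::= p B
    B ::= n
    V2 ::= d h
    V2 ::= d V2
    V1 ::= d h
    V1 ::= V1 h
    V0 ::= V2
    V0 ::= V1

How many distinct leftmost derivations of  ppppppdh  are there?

Parse trees for ppppppdh:
  [B p [B p [B p [B p [B p [B p [V0 [V2 d h]]]]]]]]
  [B p [B p [B p [B p [B p [B p [V0 [V1 d h]]]]]]]]

2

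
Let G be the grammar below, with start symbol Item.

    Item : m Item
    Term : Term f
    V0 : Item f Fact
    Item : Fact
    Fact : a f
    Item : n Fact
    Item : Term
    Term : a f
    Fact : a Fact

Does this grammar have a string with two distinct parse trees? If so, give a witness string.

Witness: a f

Derivation 1: Item ⇒ Fact ⇒ a f
Derivation 2: Item ⇒ Term ⇒ a f

Two distinct leftmost derivations for the same string.

Ambiguous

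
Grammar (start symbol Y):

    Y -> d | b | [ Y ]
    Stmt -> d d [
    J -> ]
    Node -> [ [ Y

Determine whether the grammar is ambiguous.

Only Y is reachable from Y; ignoring the rest: L(Y) is { openⁿ atom closeⁿ : n ≥ 0 }. The bracket depth fixes n, and the derivation is forced at every step.

Unambiguous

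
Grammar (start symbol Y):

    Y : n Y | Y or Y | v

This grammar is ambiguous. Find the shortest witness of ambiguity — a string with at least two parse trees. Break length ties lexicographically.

length 1: no string has ≥2 trees
length 2: no string has ≥2 trees
length 3: no string has ≥2 trees
length 4: n v or v has 2 parse trees

Two derivations of n v or v:
  Y ⇒ n Y ⇒ n Y or Y ⇒ n v or Y ⇒ n v or v
  Y ⇒ Y or Y ⇒ n Y or Y ⇒ n v or Y ⇒ n v or v

n v or v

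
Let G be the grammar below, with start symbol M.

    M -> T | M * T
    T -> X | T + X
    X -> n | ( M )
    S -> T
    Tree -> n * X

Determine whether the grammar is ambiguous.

(S, Tree are unreachable from M, so their rules don't affect L(M).) M → M * T | T  ;  T → T + X | X  — a left-associative chain with X at the bottom. Each string factors uniquely by precedence.

Unambiguous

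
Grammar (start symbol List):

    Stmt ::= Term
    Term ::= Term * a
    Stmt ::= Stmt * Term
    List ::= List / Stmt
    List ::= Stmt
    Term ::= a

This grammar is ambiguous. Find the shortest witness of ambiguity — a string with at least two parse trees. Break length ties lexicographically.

length 1: no string has ≥2 trees
length 3: a * a has 2 parse trees

Two derivations of a * a:
  List ⇒ Stmt ⇒ Term ⇒ Term * a ⇒ a * a
  List ⇒ Stmt ⇒ Stmt * Term ⇒ Term * Term ⇒ a * Term ⇒ a * a

a * a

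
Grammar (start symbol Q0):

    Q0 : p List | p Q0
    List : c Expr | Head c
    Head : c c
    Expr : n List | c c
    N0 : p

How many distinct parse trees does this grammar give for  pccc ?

2

Parse trees for pccc:
  [Q0 p [List c [Expr c c]]]
  [Q0 p [List [Head c c] c]]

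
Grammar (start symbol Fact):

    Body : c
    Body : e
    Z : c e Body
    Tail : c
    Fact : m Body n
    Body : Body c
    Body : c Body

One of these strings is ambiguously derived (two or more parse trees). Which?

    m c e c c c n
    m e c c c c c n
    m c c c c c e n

m c e c c c n: 4 trees
m e c c c c c n: 1 tree
m c c c c c e n: 1 tree

m c e c c c n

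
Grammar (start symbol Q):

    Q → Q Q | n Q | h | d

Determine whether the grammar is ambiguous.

Witness: d d d

Derivation 1: Q ⇒ Q Q ⇒ Q Q Q ⇒ d Q Q ⇒ d d Q ⇒ d d d
Derivation 2: Q ⇒ Q Q ⇒ d Q ⇒ d Q Q ⇒ d d Q ⇒ d d d

Two distinct leftmost derivations for the same string.

Ambiguous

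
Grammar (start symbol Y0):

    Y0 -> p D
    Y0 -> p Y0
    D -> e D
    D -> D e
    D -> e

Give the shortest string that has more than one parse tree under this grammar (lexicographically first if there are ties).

length 2: no string has ≥2 trees
length 3: p e e has 2 parse trees

Two derivations of p e e:
  Y0 ⇒ p D ⇒ p e D ⇒ p e e
  Y0 ⇒ p D ⇒ p D e ⇒ p e e

p e e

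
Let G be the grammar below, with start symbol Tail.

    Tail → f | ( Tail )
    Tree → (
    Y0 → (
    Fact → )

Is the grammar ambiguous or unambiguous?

Only Tail is reachable from Tail; ignoring the rest: Each string is a nest of matched brackets around a single atom. An opening bracket forces the recursive rule; an atom forces the base rule.

Unambiguous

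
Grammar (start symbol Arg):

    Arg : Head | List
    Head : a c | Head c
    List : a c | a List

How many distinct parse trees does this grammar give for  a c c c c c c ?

1

Parse trees for a c c c c c c:
  [Arg [Head [Head [Head [Head [Head [Head a c] c] c] c] c] c]]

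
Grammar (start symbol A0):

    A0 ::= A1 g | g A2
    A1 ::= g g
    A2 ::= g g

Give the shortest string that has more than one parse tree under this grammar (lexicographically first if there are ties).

length 3: g g g has 2 parse trees

Two derivations of g g g:
  A0 ⇒ A1 g ⇒ g g g
  A0 ⇒ g A2 ⇒ g g g

g g g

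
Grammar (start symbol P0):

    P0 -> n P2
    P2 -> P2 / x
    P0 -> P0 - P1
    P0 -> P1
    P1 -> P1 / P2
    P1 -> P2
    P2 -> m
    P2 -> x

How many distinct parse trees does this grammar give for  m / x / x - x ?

4

Parse trees for m / x / x - x:
  [P0 [P0 [P1 [P1 [P2 m]] / [P2 [P2 x] / x]]] - [P1 [P2 x]]]
  [P0 [P0 [P1 [P1 [P1 [P2 m]] / [P2 x]] / [P2 x]]] - [P1 [P2 x]]]
  [P0 [P0 [P1 [P1 [P2 [P2 m] / x]] / [P2 x]]] - [P1 [P2 x]]]
  [P0 [P0 [P1 [P2 [P2 [P2 m] / x] / x]]] - [P1 [P2 x]]]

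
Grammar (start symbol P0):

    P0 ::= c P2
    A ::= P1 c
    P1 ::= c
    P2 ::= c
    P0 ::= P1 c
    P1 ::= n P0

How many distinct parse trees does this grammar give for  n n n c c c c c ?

2

Parse trees for n n n c c c c c:
  [P0 [P1 n [P0 [P1 n [P0 [P1 n [P0 c [P2 c]]] c]] c]] c]
  [P0 [P1 n [P0 [P1 n [P0 [P1 n [P0 [P1 c] c]] c]] c]] c]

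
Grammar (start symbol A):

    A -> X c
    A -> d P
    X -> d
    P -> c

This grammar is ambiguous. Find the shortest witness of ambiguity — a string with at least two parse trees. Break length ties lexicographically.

length 2: d c has 2 parse trees

Two derivations of d c:
  A ⇒ X c ⇒ d c
  A ⇒ d P ⇒ d c

d c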